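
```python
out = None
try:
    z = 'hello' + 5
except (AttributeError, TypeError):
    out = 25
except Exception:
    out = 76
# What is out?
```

Step-by-step execution trace:
1. `z = 'hello' + 5` raises TypeError.
2. `except (AttributeError, TypeError)` matches (TypeError is in the tuple) → out = 25.
3. `except Exception` is not reached.
Result: 25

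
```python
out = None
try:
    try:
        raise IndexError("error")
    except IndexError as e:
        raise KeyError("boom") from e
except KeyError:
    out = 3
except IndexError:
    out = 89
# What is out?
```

Step-by-step execution trace:
1. Inner try raises IndexError; inner `except IndexError as e` catches it.
2. `raise KeyError(...) from e` raises KeyError (IndexError is attached as __cause__, but only KeyError is active).
3. Outer `except KeyError` matches → out = 3.
4. `except IndexError` is not reached.
Result: 3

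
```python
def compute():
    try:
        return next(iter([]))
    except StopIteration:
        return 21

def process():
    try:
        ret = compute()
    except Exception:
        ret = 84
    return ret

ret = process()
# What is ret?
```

Step-by-step execution trace:
1. `process()` calls `compute()`.
2. In compute: `next(iter([]))` raises StopIteration; `except StopIteration` catches it → returns 21.
3. In process: `ret = compute()` → ret = 21. No exception reaches process.
4. `except Exception` is skipped; process returns 21.
5. ret = 21.
Result: 21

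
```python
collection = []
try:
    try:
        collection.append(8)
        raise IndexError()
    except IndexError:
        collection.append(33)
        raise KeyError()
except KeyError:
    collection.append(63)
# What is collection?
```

Step-by-step execution trace:
1. Inner try: `collection.append(8)` → collection = [8].
2. `raise IndexError()` raises IndexError.
3. Inner `except IndexError` matches → `collection.append(33)` → collection = [8, 33].
4. `raise KeyError()` raises KeyError; propagates to outer try.
5. Outer `except KeyError` matches → `collection.append(63)` → collection = [8, 33, 63].
Result: [8, 33, 63]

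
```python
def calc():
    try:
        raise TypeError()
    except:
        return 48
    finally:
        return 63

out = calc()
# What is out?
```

Step-by-step execution trace:
1. `calc()` enters try: `raise TypeError()` raises TypeError.
2. bare `except` matches → `return 48` sets pending return value 48.
3. Before returning, `finally: return 63` runs and overrides the pending return.
4. calc() returns 63 → out = 63.
Result: 63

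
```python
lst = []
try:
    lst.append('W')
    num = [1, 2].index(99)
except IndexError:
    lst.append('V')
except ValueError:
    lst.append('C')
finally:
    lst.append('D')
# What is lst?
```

Step-by-step execution trace:
1. try: `lst.append('W')` → lst = ['W'].
2. `num = [1, 2].index(99)` raises ValueError.
3. `except IndexError` does not match ValueError; skipped.
4. `except ValueError` matches → `lst.append('C')` → lst = ['W', 'C'].
5. finally always runs: `lst.append('D')` → lst = ['W', 'C', 'D'].
Result: ['W', 'C', 'D']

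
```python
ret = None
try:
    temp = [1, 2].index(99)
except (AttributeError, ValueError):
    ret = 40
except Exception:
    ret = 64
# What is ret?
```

Step-by-step execution trace:
1. `temp = [1, 2].index(99)` raises ValueError.
2. `except (AttributeError, ValueError)` matches (ValueError is in the tuple) → ret = 40.
3. `except Exception` is not reached.
Result: 40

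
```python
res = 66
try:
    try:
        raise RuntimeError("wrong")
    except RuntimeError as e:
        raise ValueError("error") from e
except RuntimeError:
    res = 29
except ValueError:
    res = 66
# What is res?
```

Step-by-step execution trace:
1. Inner try raises RuntimeError; inner `except RuntimeError as e` catches it.
2. `raise ValueError(...) from e` raises ValueError (RuntimeError is attached as __cause__, but only ValueError is active).
3. Outer `except RuntimeError` does not match ValueError; skipped.
4. Outer `except ValueError` matches → res = 66.
Result: 66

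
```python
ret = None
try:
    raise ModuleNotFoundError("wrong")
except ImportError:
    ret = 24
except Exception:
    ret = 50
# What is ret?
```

Step-by-step execution trace:
1. `raise ModuleNotFoundError(...)` raises ModuleNotFoundError.
2. `except ImportError` matches (ModuleNotFoundError is a subclass of ImportError) → ret = 24.
3. `except Exception` is not reached.
Result: 24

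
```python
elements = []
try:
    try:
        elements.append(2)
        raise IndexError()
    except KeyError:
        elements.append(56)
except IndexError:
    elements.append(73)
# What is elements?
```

Step-by-step execution trace:
1. Inner try: `elements.append(2)` → elements = [2].
2. `raise IndexError()` raises IndexError.
3. Inner `except KeyError` does not match IndexError; exception propagates to outer try.
4. Outer `except IndexError` matches → `elements.append(73)` → elements = [2, 73].
Result: [2, 73]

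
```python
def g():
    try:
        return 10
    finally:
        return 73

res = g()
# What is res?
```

Step-by-step execution trace:
1. `g()` enters try: `return 10` sets pending return value 10.
2. Before returning, `finally: return 73` runs and overrides the pending return.
3. g() returns 73 → res = 73.
Result: 73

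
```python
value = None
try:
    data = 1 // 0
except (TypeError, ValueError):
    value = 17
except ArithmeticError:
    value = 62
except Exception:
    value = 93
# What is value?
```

Step-by-step execution trace:
1. `data = 1 // 0` raises ZeroDivisionError.
2. `except (TypeError, ValueError)` does not match ZeroDivisionError; skipped.
3. `except ArithmeticError` matches (ZeroDivisionError is a subclass of ArithmeticError) → value = 62.
4. `except Exception` is not reached.
Result: 62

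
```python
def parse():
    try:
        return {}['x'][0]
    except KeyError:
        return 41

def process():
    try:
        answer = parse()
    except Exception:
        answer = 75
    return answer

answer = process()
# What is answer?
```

Step-by-step execution trace:
1. `process()` calls `parse()`.
2. In parse: `{}['x'][0]` raises KeyError; `except KeyError` catches it → returns 41.
3. In process: `answer = parse()` → answer = 41. No exception reaches process.
4. `except Exception` is skipped; process returns 41.
5. answer = 41.
Result: 41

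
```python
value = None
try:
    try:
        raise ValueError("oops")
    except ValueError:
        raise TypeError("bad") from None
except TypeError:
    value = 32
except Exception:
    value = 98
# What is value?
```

Step-by-step execution trace:
1. Inner try raises ValueError; inner `except ValueError` catches it.
2. `raise TypeError(...) from None` raises TypeError (from None suppresses __context__, but the active exception is still TypeError).
3. Outer `except TypeError` matches → value = 32.
4. `except Exception` is not reached.
Result: 32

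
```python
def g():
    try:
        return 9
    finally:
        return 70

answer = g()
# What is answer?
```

Step-by-step execution trace:
1. `g()` enters try: `return 9` sets pending return value 9.
2. Before returning, `finally: return 70` runs and overrides the pending return.
3. g() returns 70 → answer = 70.
Result: 70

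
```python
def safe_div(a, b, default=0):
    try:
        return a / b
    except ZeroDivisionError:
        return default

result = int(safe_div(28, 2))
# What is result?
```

Step-by-step execution trace:
1. `safe_div(28, 2)` enters try: `return 28 / 2` → returns 14.0. No exception raised.
2. `except ZeroDivisionError` is skipped.
3. `int(14.0)` → 14 → result = 14.
Result: 14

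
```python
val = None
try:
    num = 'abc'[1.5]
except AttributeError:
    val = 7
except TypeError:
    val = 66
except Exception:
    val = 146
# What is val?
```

Step-by-step execution trace:
1. `num = 'abc'[1.5]` raises TypeError.
2. `except AttributeError` does not match TypeError; skipped.
3. `except TypeError` matches → val = 66.
4. Remaining except clauses are skipped.
Result: 66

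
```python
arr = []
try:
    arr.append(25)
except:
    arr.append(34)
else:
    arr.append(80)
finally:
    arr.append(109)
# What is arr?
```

Step-by-step execution trace:
1. try: `arr.append(25)` → arr = [25]. No exception raised.
2. `except` is skipped.
3. `else` runs: `arr.append(80)` → arr = [25, 80].
4. `finally` always runs: `arr.append(109)` → arr = [25, 80, 109].
Result: [25, 80, 109]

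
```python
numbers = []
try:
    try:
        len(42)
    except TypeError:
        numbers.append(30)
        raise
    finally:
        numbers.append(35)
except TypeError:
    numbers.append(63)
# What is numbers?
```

Step-by-step execution trace:
1. Inner try: `len(42)` raises TypeError.
2. Inner `except TypeError` matches → `numbers.append(30)` → numbers = [30].
3. bare `raise` re-raises TypeError.
4. Inner `finally` runs during unwinding: `numbers.append(35)` → numbers = [30, 35].
5. Outer `except TypeError` matches → `numbers.append(63)` → numbers = [30, 35, 63].
Result: [30, 35, 63]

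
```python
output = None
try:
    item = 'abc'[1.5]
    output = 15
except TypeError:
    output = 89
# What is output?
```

Step-by-step execution trace:
1. `item = 'abc'[1.5]` raises TypeError.
2. `output = 15` is not reached.
3. `except TypeError` matches → output = 89.
Result: 89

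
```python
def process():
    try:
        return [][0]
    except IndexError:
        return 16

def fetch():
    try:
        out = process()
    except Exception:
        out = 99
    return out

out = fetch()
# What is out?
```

Step-by-step execution trace:
1. `fetch()` calls `process()`.
2. In process: `[][0]` raises IndexError; `except IndexError` catches it → returns 16.
3. In fetch: `out = process()` → out = 16. No exception reaches fetch.
4. `except Exception` is skipped; fetch returns 16.
5. out = 16.
Result: 16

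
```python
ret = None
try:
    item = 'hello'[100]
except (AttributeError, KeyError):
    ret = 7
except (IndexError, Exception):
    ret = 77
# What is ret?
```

Step-by-step execution trace:
1. `item = 'hello'[100]` raises IndexError.
2. `except (AttributeError, KeyError)` does not match IndexError; skipped.
3. `except (IndexError, Exception)` matches (IndexError is in the tuple) → ret = 77.
Result: 77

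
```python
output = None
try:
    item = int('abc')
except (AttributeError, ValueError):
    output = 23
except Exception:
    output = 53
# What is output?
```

Step-by-step execution trace:
1. `item = int('abc')` raises ValueError.
2. `except (AttributeError, ValueError)` matches (ValueError is in the tuple) → output = 23.
3. `except Exception` is not reached.
Result: 23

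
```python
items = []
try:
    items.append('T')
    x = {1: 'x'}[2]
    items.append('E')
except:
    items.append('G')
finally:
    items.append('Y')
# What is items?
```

Step-by-step execution trace:
1. try: `items.append('T')` → items = ['T'].
2. `x = {1: 'x'}[2]` raises KeyError; `items.append('E')` is not reached.
3. bare `except` matches → `items.append('G')` → items = ['T', 'G'].
4. finally always runs: `items.append('Y')` → items = ['T', 'G', 'Y'].
Result: ['T', 'G', 'Y']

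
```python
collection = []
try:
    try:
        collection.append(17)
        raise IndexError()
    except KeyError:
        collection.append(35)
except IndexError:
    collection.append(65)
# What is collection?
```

Step-by-step execution trace:
1. Inner try: `collection.append(17)` → collection = [17].
2. `raise IndexError()` raises IndexError.
3. Inner `except KeyError` does not match IndexError; exception propagates to outer try.
4. Outer `except IndexError` matches → `collection.append(65)` → collection = [17, 65].
Result: [17, 65]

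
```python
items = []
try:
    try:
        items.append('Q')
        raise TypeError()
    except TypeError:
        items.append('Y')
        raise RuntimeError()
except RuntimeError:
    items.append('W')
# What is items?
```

Step-by-step execution trace:
1. Inner try: `items.append('Q')` → items = ['Q'].
2. `raise TypeError()` raises TypeError.
3. Inner `except TypeError` matches → `items.append('Y')` → items = ['Q', 'Y'].
4. `raise RuntimeError()` raises RuntimeError; propagates to outer try.
5. Outer `except RuntimeError` matches → `items.append('W')` → items = ['Q', 'Y', 'W'].
Result: ['Q', 'Y', 'W']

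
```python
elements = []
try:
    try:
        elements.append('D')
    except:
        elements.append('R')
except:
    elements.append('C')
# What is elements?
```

Step-by-step execution trace:
1. Inner try: `elements.append('D')` → elements = ['D']. No exception raised.
2. Inner `except` is skipped.
3. Inner try completes normally; outer `except` is skipped.
Result: ['D']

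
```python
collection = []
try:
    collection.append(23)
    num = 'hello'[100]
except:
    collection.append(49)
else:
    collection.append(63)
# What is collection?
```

Step-by-step execution trace:
1. try: `collection.append(23)` → collection = [23].
2. `num = 'hello'[100]` raises IndexError.
3. bare `except` matches → `collection.append(49)` → collection = [23, 49].
4. `else` is skipped (an exception was raised).
Result: [23, 49]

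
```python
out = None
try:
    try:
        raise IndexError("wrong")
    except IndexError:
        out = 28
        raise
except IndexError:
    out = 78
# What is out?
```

Step-by-step execution trace:
1. Inner try: `raise IndexError("wrong")` raises IndexError.
2. Inner `except IndexError` matches → out = 28.
3. bare `raise` re-raises the same IndexError.
4. Outer `except IndexError` matches → out = 78.
Result: 78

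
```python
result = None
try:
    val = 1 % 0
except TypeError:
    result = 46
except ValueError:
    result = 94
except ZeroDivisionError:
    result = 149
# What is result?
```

Step-by-step execution trace:
1. `val = 1 % 0` raises ZeroDivisionError.
2. `except TypeError` does not match ZeroDivisionError; skipped.
3. `except ValueError` does not match ZeroDivisionError; skipped.
4. `except ZeroDivisionError` matches → result = 149.
Result: 149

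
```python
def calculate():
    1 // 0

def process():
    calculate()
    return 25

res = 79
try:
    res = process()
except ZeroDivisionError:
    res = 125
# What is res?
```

Step-by-step execution trace:
1. res starts at 79.
2. try: `process()` calls `calculate()`.
3. `calculate()` evaluates `1 // 0`, which raises ZeroDivisionError; it propagates through process (uncaught).
4. `return 25` in process is not reached; the assignment to res does not complete.
5. `except ZeroDivisionError` matches → res = 125.
Result: 125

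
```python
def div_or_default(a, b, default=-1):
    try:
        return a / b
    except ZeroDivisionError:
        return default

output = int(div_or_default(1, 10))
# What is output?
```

Step-by-step execution trace:
1. `div_or_default(1, 10)` enters try: `return 1 / 10` → returns 0.1. No exception raised.
2. `except ZeroDivisionError` is skipped.
3. `int(0.1)` → 0 → output = 0.
Result: 0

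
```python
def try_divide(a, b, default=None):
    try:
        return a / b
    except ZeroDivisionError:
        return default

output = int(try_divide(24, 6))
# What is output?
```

Step-by-step execution trace:
1. `try_divide(24, 6)` enters try: `return 24 / 6` → returns 4.0. No exception raised.
2. `except ZeroDivisionError` is skipped.
3. `int(4.0)` → 4 → output = 4.
Result: 4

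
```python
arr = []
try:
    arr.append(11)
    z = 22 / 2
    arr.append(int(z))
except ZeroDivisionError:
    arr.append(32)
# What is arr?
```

Step-by-step execution trace:
1. try: `arr.append(11)` → arr = [11].
2. `z = 22 / 2` → z = 11.0. No exception raised.
3. `arr.append(int(z))` → arr = [11, 11].
4. `except ZeroDivisionError` is skipped (no exception was raised).
Result: [11, 11]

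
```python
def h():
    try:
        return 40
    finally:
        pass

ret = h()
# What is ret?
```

Step-by-step execution trace:
1. `h()` enters try: `return 40` sets pending return value 40.
2. Before returning, `finally: pass` runs (no effect).
3. h() returns 40 → ret = 40.
Result: 40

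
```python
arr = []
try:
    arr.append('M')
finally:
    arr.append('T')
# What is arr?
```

Step-by-step execution trace:
1. try: `arr.append('M')` → arr = ['M'].
2. The try body completes without raising.
3. finally always runs: `arr.append('T')` → arr = ['M', 'T'].
Result: ['M', 'T']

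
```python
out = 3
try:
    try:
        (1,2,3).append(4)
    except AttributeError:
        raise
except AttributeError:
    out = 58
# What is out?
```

Step-by-step execution trace:
1. Inner try: `(1,2,3).append(4)` raises AttributeError.
2. Inner `except AttributeError` matches; bare `raise` re-raises the same AttributeError.
3. Outer `except AttributeError` matches → out = 58.
Result: 58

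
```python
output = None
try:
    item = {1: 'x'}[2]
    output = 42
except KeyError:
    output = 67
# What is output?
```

Step-by-step execution trace:
1. `item = {1: 'x'}[2]` raises KeyError.
2. `output = 42` is not reached.
3. `except KeyError` matches → output = 67.
Result: 67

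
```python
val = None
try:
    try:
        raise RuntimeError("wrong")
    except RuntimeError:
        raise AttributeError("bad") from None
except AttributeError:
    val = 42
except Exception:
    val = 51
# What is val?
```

Step-by-step execution trace:
1. Inner try raises RuntimeError; inner `except RuntimeError` catches it.
2. `raise AttributeError(...) from None` raises AttributeError (from None suppresses __context__, but the active exception is still AttributeError).
3. Outer `except AttributeError` matches → val = 42.
4. `except Exception` is not reached.
Result: 42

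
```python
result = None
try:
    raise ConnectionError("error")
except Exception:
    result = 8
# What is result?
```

Step-by-step execution trace:
1. `raise ConnectionError(...)` raises ConnectionError.
2. `except Exception` matches (ConnectionError is a subclass of Exception) → result = 8.
Result: 8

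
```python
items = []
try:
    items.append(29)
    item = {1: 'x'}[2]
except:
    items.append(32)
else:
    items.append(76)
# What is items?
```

Step-by-step execution trace:
1. try: `items.append(29)` → items = [29].
2. `item = {1: 'x'}[2]` raises KeyError.
3. bare `except` matches → `items.append(32)` → items = [29, 32].
4. `else` is skipped (an exception was raised).
Result: [29, 32]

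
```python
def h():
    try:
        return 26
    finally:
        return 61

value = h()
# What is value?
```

Step-by-step execution trace:
1. `h()` enters try: `return 26` sets pending return value 26.
2. Before returning, `finally: return 61` runs and overrides the pending return.
3. h() returns 61 → value = 61.
Result: 61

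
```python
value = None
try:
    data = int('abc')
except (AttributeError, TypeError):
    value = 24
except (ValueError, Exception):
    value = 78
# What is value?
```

Step-by-step execution trace:
1. `data = int('abc')` raises ValueError.
2. `except (AttributeError, TypeError)` does not match ValueError; skipped.
3. `except (ValueError, Exception)` matches (ValueError is in the tuple) → value = 78.
Result: 78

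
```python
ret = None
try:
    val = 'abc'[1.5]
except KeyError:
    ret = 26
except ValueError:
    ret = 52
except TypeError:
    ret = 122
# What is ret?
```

Step-by-step execution trace:
1. `val = 'abc'[1.5]` raises TypeError.
2. `except KeyError` does not match TypeError; skipped.
3. `except ValueError` does not match TypeError; skipped.
4. `except TypeError` matches → ret = 122.
Result: 122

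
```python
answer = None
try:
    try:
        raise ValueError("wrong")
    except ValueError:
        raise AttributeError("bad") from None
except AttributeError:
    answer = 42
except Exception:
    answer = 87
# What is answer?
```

Step-by-step execution trace:
1. Inner try raises ValueError; inner `except ValueError` catches it.
2. `raise AttributeError(...) from None` raises AttributeError (from None suppresses __context__, but the active exception is still AttributeError).
3. Outer `except AttributeError` matches → answer = 42.
4. `except Exception` is not reached.
Result: 42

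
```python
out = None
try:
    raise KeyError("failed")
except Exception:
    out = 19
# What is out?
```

Step-by-step execution trace:
1. `raise KeyError(...)` raises KeyError.
2. `except Exception` matches (KeyError is a subclass of Exception) → out = 19.
Result: 19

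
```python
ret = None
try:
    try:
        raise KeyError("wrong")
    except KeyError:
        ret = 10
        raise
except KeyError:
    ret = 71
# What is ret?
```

Step-by-step execution trace:
1. Inner try: `raise KeyError("wrong")` raises KeyError.
2. Inner `except KeyError` matches → ret = 10.
3. bare `raise` re-raises the same KeyError.
4. Outer `except KeyError` matches → ret = 71.
Result: 71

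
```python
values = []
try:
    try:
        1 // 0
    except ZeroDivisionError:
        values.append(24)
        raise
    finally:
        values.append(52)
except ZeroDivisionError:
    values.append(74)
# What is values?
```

Step-by-step execution trace:
1. Inner try: `1 // 0` raises ZeroDivisionError.
2. Inner `except ZeroDivisionError` matches → `values.append(24)` → values = [24].
3. bare `raise` re-raises ZeroDivisionError.
4. Inner `finally` runs during unwinding: `values.append(52)` → values = [24, 52].
5. Outer `except ZeroDivisionError` matches → `values.append(74)` → values = [24, 52, 74].
Result: [24, 52, 74]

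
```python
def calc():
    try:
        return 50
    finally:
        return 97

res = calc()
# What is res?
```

Step-by-step execution trace:
1. `calc()` enters try: `return 50` sets pending return value 50.
2. Before returning, `finally: return 97` runs and overrides the pending return.
3. calc() returns 97 → res = 97.
Result: 97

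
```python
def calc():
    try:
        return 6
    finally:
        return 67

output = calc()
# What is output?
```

Step-by-step execution trace:
1. `calc()` enters try: `return 6` sets pending return value 6.
2. Before returning, `finally: return 67` runs and overrides the pending return.
3. calc() returns 67 → output = 67.
Result: 67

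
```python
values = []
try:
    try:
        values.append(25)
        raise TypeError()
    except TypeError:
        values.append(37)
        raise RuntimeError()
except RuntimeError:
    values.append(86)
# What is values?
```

Step-by-step execution trace:
1. Inner try: `values.append(25)` → values = [25].
2. `raise TypeError()` raises TypeError.
3. Inner `except TypeError` matches → `values.append(37)` → values = [25, 37].
4. `raise RuntimeError()` raises RuntimeError; propagates to outer try.
5. Outer `except RuntimeError` matches → `values.append(86)` → values = [25, 37, 86].
Result: [25, 37, 86]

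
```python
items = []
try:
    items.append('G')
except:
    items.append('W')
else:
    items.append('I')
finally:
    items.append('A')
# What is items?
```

Step-by-step execution trace:
1. try: `items.append('G')` → items = ['G']. No exception raised.
2. `except` is skipped.
3. `else` runs: `items.append('I')` → items = ['G', 'I'].
4. `finally` always runs: `items.append('A')` → items = ['G', 'I', 'A'].
Result: ['G', 'I', 'A']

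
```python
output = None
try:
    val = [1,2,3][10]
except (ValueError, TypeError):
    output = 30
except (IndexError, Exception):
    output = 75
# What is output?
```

Step-by-step execution trace:
1. `val = [1,2,3][10]` raises IndexError.
2. `except (ValueError, TypeError)` does not match IndexError; skipped.
3. `except (IndexError, Exception)` matches (IndexError is in the tuple) → output = 75.
Result: 75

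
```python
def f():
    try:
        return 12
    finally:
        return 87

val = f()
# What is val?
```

Step-by-step execution trace:
1. `f()` enters try: `return 12` sets pending return value 12.
2. Before returning, `finally: return 87` runs and overrides the pending return.
3. f() returns 87 → val = 87.
Result: 87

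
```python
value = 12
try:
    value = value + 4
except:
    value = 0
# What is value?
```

Step-by-step execution trace:
1. value starts at 12.
2. try: `value = value + 4` → value = 16. No exception raised.
3. `except` is skipped.
Result: 16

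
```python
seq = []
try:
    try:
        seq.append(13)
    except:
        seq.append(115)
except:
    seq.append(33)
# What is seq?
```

Step-by-step execution trace:
1. Inner try: `seq.append(13)` → seq = [13]. No exception raised.
2. Inner `except` is skipped.
3. Inner try completes normally; outer `except` is skipped.
Result: [13]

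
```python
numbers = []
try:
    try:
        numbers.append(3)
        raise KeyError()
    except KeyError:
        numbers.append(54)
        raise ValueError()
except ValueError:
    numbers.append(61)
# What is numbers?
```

Step-by-step execution trace:
1. Inner try: `numbers.append(3)` → numbers = [3].
2. `raise KeyError()` raises KeyError.
3. Inner `except KeyError` matches → `numbers.append(54)` → numbers = [3, 54].
4. `raise ValueError()` raises ValueError; propagates to outer try.
5. Outer `except ValueError` matches → `numbers.append(61)` → numbers = [3, 54, 61].
Result: [3, 54, 61]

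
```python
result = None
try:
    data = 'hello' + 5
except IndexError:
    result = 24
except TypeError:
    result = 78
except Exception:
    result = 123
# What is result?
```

Step-by-step execution trace:
1. `data = 'hello' + 5` raises TypeError.
2. `except IndexError` does not match TypeError; skipped.
3. `except TypeError` matches → result = 78.
4. Remaining except clauses are skipped.
Result: 78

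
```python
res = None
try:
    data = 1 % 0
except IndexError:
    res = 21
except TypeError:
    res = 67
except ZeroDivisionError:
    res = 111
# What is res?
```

Step-by-step execution trace:
1. `data = 1 % 0` raises ZeroDivisionError.
2. `except IndexError` does not match ZeroDivisionError; skipped.
3. `except TypeError` does not match ZeroDivisionError; skipped.
4. `except ZeroDivisionError` matches → res = 111.
Result: 111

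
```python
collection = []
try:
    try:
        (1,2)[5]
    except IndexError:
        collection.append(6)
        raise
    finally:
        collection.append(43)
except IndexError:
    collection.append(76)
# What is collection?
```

Step-by-step execution trace:
1. Inner try: `(1,2)[5]` raises IndexError.
2. Inner `except IndexError` matches → `collection.append(6)` → collection = [6].
3. bare `raise` re-raises IndexError.
4. Inner `finally` runs during unwinding: `collection.append(43)` → collection = [6, 43].
5. Outer `except IndexError` matches → `collection.append(76)` → collection = [6, 43, 76].
Result: [6, 43, 76]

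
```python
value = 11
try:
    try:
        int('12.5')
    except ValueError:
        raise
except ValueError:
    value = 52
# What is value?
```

Step-by-step execution trace:
1. Inner try: `int('12.5')` raises ValueError.
2. Inner `except ValueError` matches; bare `raise` re-raises the same ValueError.
3. Outer `except ValueError` matches → value = 52.
Result: 52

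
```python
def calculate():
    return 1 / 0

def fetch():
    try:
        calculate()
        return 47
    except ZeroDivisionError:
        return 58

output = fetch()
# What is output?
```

Step-by-step execution trace:
1. `fetch()` calls `calculate()`.
2. `calculate()` evaluates `1 / 0`, which raises ZeroDivisionError; it propagates to the caller.
3. `return 47` is not reached.
4. `except ZeroDivisionError` in fetch matches → returns 58.
5. output = 58.
Result: 58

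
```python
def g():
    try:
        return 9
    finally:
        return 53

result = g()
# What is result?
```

Step-by-step execution trace:
1. `g()` enters try: `return 9` sets pending return value 9.
2. Before returning, `finally: return 53` runs and overrides the pending return.
3. g() returns 53 → result = 53.
Result: 53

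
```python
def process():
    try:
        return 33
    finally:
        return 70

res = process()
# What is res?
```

Step-by-step execution trace:
1. `process()` enters try: `return 33` sets pending return value 33.
2. Before returning, `finally: return 70` runs and overrides the pending return.
3. process() returns 70 → res = 70.
Result: 70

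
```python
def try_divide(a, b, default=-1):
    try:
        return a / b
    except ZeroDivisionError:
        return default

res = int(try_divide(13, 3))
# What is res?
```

Step-by-step execution trace:
1. `try_divide(13, 3)` enters try: `return 13 / 3` → returns 4.333333333333333. No exception raised.
2. `except ZeroDivisionError` is skipped.
3. `int(4.333333333333333)` → 4 → res = 4.
Result: 4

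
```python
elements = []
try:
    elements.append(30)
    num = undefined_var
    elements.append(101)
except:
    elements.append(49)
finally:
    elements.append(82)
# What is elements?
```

Step-by-step execution trace:
1. try: `elements.append(30)` → elements = [30].
2. `num = undefined_var` raises NameError; `elements.append(101)` is not reached.
3. bare `except` matches → `elements.append(49)` → elements = [30, 49].
4. finally always runs: `elements.append(82)` → elements = [30, 49, 82].
Result: [30, 49, 82]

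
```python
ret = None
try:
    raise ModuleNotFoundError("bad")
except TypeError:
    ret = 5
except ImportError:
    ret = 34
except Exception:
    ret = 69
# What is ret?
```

Step-by-step execution trace:
1. `raise ModuleNotFoundError(...)` raises ModuleNotFoundError.
2. `except TypeError` does not match (ModuleNotFoundError is not a subclass of TypeError); skipped.
3. `except ImportError` matches (ModuleNotFoundError is a subclass of ImportError) → ret = 34.
4. `except Exception` is not reached.
Result: 34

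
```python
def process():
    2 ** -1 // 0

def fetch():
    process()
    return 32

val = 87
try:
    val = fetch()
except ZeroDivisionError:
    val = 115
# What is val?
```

Step-by-step execution trace:
1. val starts at 87.
2. try: `fetch()` calls `process()`.
3. `process()` evaluates `2 ** -1 // 0`, which raises ZeroDivisionError; it propagates through fetch (uncaught).
4. `return 32` in fetch is not reached; the assignment to val does not complete.
5. `except ZeroDivisionError` matches → val = 115.
Result: 115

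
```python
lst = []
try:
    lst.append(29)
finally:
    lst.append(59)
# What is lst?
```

Step-by-step execution trace:
1. try: `lst.append(29)` → lst = [29].
2. The try body completes without raising.
3. finally always runs: `lst.append(59)` → lst = [29, 59].
Result: [29, 59]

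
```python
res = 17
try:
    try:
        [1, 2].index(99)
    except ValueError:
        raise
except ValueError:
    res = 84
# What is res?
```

Step-by-step execution trace:
1. Inner try: `[1, 2].index(99)` raises ValueError.
2. Inner `except ValueError` matches; bare `raise` re-raises the same ValueError.
3. Outer `except ValueError` matches → res = 84.
Result: 84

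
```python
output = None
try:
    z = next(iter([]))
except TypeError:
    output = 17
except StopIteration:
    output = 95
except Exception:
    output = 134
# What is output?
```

Step-by-step execution trace:
1. `z = next(iter([]))` raises StopIteration.
2. `except TypeError` does not match StopIteration; skipped.
3. `except StopIteration` matches → output = 95.
4. Remaining except clauses are skipped.
Result: 95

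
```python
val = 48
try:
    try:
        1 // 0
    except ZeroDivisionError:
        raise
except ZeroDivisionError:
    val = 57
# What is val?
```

Step-by-step execution trace:
1. Inner try: `1 // 0` raises ZeroDivisionError.
2. Inner `except ZeroDivisionError` matches; bare `raise` re-raises the same ZeroDivisionError.
3. Outer `except ZeroDivisionError` matches → val = 57.
Result: 57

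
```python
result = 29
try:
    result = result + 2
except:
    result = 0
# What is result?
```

Step-by-step execution trace:
1. result starts at 29.
2. try: `result = result + 2` → result = 31. No exception raised.
3. `except` is skipped.
Result: 31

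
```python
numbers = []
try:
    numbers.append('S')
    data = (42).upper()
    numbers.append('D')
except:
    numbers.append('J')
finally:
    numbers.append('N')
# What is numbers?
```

Step-by-step execution trace:
1. try: `numbers.append('S')` → numbers = ['S'].
2. `data = (42).upper()` raises AttributeError; `numbers.append('D')` is not reached.
3. bare `except` matches → `numbers.append('J')` → numbers = ['S', 'J'].
4. finally always runs: `numbers.append('N')` → numbers = ['S', 'J', 'N'].
Result: ['S', 'J', 'N']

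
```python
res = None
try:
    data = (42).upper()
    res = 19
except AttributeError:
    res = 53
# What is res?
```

Step-by-step execution trace:
1. `data = (42).upper()` raises AttributeError.
2. `res = 19` is not reached.
3. `except AttributeError` matches → res = 53.
Result: 53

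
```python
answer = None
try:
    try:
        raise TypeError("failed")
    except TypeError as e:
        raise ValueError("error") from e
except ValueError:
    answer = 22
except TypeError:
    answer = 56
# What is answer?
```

Step-by-step execution trace:
1. Inner try raises TypeError; inner `except TypeError as e` catches it.
2. `raise ValueError(...) from e` raises ValueError (TypeError is attached as __cause__, but only ValueError is active).
3. Outer `except ValueError` matches → answer = 22.
4. `except TypeError` is not reached.
Result: 22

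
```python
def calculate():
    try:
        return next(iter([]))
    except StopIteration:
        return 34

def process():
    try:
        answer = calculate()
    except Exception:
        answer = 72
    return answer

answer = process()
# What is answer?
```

Step-by-step execution trace:
1. `process()` calls `calculate()`.
2. In calculate: `next(iter([]))` raises StopIteration; `except StopIteration` catches it → returns 34.
3. In process: `answer = calculate()` → answer = 34. No exception reaches process.
4. `except Exception` is skipped; process returns 34.
5. answer = 34.
Result: 34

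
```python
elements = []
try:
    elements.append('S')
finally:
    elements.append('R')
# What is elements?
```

Step-by-step execution trace:
1. try: `elements.append('S')` → elements = ['S'].
2. The try body completes without raising.
3. finally always runs: `elements.append('R')` → elements = ['S', 'R'].
Result: ['S', 'R']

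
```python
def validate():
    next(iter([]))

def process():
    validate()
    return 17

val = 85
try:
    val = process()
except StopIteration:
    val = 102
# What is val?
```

Step-by-step execution trace:
1. val starts at 85.
2. try: `process()` calls `validate()`.
3. `validate()` evaluates `next(iter([]))`, which raises StopIteration; it propagates through process (uncaught).
4. `return 17` in process is not reached; the assignment to val does not complete.
5. `except StopIteration` matches → val = 102.
Result: 102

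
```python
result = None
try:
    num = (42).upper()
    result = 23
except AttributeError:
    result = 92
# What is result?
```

Step-by-step execution trace:
1. `num = (42).upper()` raises AttributeError.
2. `result = 23` is not reached.
3. `except AttributeError` matches → result = 92.
Result: 92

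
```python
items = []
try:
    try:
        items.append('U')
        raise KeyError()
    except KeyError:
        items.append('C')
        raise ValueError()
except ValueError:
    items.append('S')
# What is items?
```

Step-by-step execution trace:
1. Inner try: `items.append('U')` → items = ['U'].
2. `raise KeyError()` raises KeyError.
3. Inner `except KeyError` matches → `items.append('C')` → items = ['U', 'C'].
4. `raise ValueError()` raises ValueError; propagates to outer try.
5. Outer `except ValueError` matches → `items.append('S')` → items = ['U', 'C', 'S'].
Result: ['U', 'C', 'S']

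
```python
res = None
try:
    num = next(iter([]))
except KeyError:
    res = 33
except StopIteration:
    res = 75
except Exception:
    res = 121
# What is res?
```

Step-by-step execution trace:
1. `num = next(iter([]))` raises StopIteration.
2. `except KeyError` does not match StopIteration; skipped.
3. `except StopIteration` matches → res = 75.
4. Remaining except clauses are skipped.
Result: 75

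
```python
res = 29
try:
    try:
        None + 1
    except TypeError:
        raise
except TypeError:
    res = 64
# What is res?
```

Step-by-step execution trace:
1. Inner try: `None + 1` raises TypeError.
2. Inner `except TypeError` matches; bare `raise` re-raises the same TypeError.
3. Outer `except TypeError` matches → res = 64.
Result: 64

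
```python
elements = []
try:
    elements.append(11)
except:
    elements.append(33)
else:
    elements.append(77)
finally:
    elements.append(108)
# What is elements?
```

Step-by-step execution trace:
1. try: `elements.append(11)` → elements = [11]. No exception raised.
2. `except` is skipped.
3. `else` runs: `elements.append(77)` → elements = [11, 77].
4. `finally` always runs: `elements.append(108)` → elements = [11, 77, 108].
Result: [11, 77, 108]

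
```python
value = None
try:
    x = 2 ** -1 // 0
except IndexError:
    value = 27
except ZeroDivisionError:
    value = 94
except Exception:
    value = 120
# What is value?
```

Step-by-step execution trace:
1. `x = 2 ** -1 // 0` raises ZeroDivisionError.
2. `except IndexError` does not match ZeroDivisionError; skipped.
3. `except ZeroDivisionError` matches → value = 94.
4. Remaining except clauses are skipped.
Result: 94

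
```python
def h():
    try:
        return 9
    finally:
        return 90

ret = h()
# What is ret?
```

Step-by-step execution trace:
1. `h()` enters try: `return 9` sets pending return value 9.
2. Before returning, `finally: return 90` runs and overrides the pending return.
3. h() returns 90 → ret = 90.
Result: 90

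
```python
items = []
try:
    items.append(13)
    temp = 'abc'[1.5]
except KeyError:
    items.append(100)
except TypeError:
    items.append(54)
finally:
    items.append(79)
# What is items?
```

Step-by-step execution trace:
1. try: `items.append(13)` → items = [13].
2. `temp = 'abc'[1.5]` raises TypeError.
3. `except KeyError` does not match TypeError; skipped.
4. `except TypeError` matches → `items.append(54)` → items = [13, 54].
5. finally always runs: `items.append(79)` → items = [13, 54, 79].
Result: [13, 54, 79]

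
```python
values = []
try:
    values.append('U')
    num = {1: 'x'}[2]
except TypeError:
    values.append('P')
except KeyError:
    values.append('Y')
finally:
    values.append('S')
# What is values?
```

Step-by-step execution trace:
1. try: `values.append('U')` → values = ['U'].
2. `num = {1: 'x'}[2]` raises KeyError.
3. `except TypeError` does not match KeyError; skipped.
4. `except KeyError` matches → `values.append('Y')` → values = ['U', 'Y'].
5. finally always runs: `values.append('S')` → values = ['U', 'Y', 'S'].
Result: ['U', 'Y', 'S']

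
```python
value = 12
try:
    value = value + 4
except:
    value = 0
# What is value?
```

Step-by-step execution trace:
1. value starts at 12.
2. try: `value = value + 4` → value = 16. No exception raised.
3. `except` is skipped.
Result: 16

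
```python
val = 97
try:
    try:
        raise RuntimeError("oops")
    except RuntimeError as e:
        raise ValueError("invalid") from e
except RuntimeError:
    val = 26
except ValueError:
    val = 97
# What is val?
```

Step-by-step execution trace:
1. Inner try raises RuntimeError; inner `except RuntimeError as e` catches it.
2. `raise ValueError(...) from e` raises ValueError (RuntimeError is attached as __cause__, but only ValueError is active).
3. Outer `except RuntimeError` does not match ValueError; skipped.
4. Outer `except ValueError` matches → val = 97.
Result: 97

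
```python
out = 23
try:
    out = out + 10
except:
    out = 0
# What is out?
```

Step-by-step execution trace:
1. out starts at 23.
2. try: `out = out + 10` → out = 33. No exception raised.
3. `except` is skipped.
Result: 33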